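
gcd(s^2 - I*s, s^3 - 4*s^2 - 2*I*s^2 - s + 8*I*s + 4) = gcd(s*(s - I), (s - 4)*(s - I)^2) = s - I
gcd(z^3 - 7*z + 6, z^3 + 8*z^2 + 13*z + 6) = 1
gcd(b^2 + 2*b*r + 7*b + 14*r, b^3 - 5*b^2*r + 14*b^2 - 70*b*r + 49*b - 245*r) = b + 7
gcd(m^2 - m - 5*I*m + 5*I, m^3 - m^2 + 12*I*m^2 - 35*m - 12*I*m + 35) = m - 1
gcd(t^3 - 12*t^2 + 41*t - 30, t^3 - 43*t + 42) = t^2 - 7*t + 6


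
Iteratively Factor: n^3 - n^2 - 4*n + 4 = (n + 2)*(n^2 - 3*n + 2) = (n - 2)*(n + 2)*(n - 1)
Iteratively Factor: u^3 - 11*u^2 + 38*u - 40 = (u - 2)*(u^2 - 9*u + 20) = (u - 4)*(u - 2)*(u - 5)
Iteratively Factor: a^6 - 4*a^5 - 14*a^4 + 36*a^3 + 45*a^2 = (a)*(a^5 - 4*a^4 - 14*a^3 + 36*a^2 + 45*a) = a*(a + 3)*(a^4 - 7*a^3 + 7*a^2 + 15*a) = a*(a - 5)*(a + 3)*(a^3 - 2*a^2 - 3*a) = a*(a - 5)*(a + 1)*(a + 3)*(a^2 - 3*a) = a*(a - 5)*(a - 3)*(a + 1)*(a + 3)*(a)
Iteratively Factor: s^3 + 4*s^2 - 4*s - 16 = (s - 2)*(s^2 + 6*s + 8) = (s - 2)*(s + 4)*(s + 2)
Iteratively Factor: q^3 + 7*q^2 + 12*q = (q)*(q^2 + 7*q + 12) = q*(q + 4)*(q + 3)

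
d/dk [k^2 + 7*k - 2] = 2*k + 7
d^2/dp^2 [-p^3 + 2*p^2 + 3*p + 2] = 4 - 6*p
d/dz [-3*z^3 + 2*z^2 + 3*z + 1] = -9*z^2 + 4*z + 3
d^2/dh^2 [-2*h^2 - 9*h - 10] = -4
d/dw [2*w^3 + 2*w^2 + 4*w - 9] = 6*w^2 + 4*w + 4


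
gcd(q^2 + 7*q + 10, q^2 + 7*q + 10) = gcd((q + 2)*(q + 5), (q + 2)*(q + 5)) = q^2 + 7*q + 10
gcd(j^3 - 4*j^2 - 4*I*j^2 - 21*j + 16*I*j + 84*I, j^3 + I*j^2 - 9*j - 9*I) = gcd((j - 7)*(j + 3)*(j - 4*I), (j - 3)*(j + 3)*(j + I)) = j + 3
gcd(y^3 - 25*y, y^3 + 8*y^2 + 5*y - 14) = 1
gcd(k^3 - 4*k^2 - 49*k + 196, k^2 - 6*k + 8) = k - 4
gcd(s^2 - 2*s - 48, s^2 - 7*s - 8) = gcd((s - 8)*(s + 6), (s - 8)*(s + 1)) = s - 8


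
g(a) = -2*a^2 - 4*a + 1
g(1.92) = -14.05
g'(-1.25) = 1.00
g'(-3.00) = 8.00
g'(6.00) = -28.00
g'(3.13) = -16.52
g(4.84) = -65.21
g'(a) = -4*a - 4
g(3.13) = -31.11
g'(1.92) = -11.68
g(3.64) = -40.06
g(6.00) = -95.00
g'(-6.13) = 20.52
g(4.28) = -52.76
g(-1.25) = 2.88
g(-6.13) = -49.63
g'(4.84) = -23.36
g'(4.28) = -21.12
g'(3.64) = -18.56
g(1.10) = -5.82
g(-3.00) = -5.00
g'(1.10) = -8.40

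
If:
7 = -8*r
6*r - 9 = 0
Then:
No Solution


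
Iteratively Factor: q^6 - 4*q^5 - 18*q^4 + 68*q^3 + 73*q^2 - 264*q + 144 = (q - 4)*(q^5 - 18*q^3 - 4*q^2 + 57*q - 36) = (q - 4)*(q + 3)*(q^4 - 3*q^3 - 9*q^2 + 23*q - 12) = (q - 4)*(q + 3)^2*(q^3 - 6*q^2 + 9*q - 4) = (q - 4)*(q - 1)*(q + 3)^2*(q^2 - 5*q + 4) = (q - 4)*(q - 1)^2*(q + 3)^2*(q - 4)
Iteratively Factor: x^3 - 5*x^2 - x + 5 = (x - 5)*(x^2 - 1) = (x - 5)*(x + 1)*(x - 1)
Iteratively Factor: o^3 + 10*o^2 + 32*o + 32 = (o + 2)*(o^2 + 8*o + 16) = (o + 2)*(o + 4)*(o + 4)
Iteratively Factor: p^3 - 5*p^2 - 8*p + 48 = (p - 4)*(p^2 - p - 12) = (p - 4)^2*(p + 3)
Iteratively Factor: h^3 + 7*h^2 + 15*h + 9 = (h + 3)*(h^2 + 4*h + 3) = (h + 3)^2*(h + 1)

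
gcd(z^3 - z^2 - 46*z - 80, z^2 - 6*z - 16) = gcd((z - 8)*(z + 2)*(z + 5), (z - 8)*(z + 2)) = z^2 - 6*z - 16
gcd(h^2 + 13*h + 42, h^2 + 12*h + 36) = h + 6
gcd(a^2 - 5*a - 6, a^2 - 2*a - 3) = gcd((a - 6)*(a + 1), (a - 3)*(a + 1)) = a + 1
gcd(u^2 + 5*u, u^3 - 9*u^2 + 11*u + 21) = 1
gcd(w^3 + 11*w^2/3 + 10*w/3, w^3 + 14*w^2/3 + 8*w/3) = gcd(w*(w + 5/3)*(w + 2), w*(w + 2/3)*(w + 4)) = w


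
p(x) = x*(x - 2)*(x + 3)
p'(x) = x*(x - 2) + x*(x + 3) + (x - 2)*(x + 3) = 3*x^2 + 2*x - 6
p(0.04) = -0.24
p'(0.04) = -5.92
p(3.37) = 29.41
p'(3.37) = 34.81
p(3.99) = 55.50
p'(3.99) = 49.74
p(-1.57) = 8.02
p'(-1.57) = -1.75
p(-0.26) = 1.61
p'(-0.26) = -6.32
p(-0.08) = 0.49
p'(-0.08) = -6.14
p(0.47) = -2.50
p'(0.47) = -4.40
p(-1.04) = 6.20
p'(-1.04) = -4.84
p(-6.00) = -144.00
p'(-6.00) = 90.00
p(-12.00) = -1512.00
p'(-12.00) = 402.00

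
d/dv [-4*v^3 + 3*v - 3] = 3 - 12*v^2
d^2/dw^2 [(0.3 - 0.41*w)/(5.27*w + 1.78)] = 24.355832/(5.27*w + 1.78)^3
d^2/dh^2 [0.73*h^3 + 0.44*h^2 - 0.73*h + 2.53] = 4.38*h + 0.88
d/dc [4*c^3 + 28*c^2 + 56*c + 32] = 12*c^2 + 56*c + 56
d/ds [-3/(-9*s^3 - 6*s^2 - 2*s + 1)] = 3*(-27*s^2 - 12*s - 2)/(9*s^3 + 6*s^2 + 2*s - 1)^2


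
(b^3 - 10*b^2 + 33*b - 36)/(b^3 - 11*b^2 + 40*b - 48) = (b - 3)/(b - 4)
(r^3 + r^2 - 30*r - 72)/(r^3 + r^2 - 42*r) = (r^2 + 7*r + 12)/(r*(r + 7))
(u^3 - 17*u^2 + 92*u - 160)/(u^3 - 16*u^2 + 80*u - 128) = (u - 5)/(u - 4)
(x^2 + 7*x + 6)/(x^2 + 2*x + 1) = (x + 6)/(x + 1)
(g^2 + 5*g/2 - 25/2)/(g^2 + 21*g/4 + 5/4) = 2*(2*g - 5)/(4*g + 1)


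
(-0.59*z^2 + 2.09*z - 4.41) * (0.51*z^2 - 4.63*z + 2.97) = -0.3009*z^4 + 3.7976*z^3 - 13.6781*z^2 + 26.6256*z - 13.0977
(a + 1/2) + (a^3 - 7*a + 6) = a^3 - 6*a + 13/2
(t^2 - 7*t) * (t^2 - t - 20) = t^4 - 8*t^3 - 13*t^2 + 140*t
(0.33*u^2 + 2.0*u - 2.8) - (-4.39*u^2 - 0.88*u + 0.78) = 4.72*u^2 + 2.88*u - 3.58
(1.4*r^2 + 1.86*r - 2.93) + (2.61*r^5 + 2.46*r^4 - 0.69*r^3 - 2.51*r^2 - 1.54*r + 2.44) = 2.61*r^5 + 2.46*r^4 - 0.69*r^3 - 1.11*r^2 + 0.32*r - 0.49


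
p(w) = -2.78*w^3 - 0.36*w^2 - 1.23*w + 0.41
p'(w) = -8.34*w^2 - 0.72*w - 1.23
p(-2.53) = 46.24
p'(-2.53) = -52.79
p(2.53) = -50.03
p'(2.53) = -56.44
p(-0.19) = 0.65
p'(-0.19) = -1.39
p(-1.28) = 7.22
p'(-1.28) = -13.97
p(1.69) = -16.12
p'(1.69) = -26.27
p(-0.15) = 0.60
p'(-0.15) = -1.31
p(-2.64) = 52.30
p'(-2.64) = -57.46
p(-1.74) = 16.11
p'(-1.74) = -25.23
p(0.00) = 0.41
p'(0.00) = -1.23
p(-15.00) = 9320.36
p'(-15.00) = -1866.93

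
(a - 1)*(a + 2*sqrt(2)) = a^2 - a + 2*sqrt(2)*a - 2*sqrt(2)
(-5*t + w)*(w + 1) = -5*t*w - 5*t + w^2 + w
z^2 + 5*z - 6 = (z - 1)*(z + 6)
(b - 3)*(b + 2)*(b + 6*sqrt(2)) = b^3 - b^2 + 6*sqrt(2)*b^2 - 6*sqrt(2)*b - 6*b - 36*sqrt(2)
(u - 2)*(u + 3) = u^2 + u - 6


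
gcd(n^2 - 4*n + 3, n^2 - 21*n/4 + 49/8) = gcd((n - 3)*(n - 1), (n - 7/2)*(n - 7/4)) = 1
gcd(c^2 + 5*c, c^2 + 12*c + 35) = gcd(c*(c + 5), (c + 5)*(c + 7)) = c + 5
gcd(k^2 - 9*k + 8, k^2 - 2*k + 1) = k - 1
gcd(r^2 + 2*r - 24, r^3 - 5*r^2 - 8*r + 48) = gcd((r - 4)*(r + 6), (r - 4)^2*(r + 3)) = r - 4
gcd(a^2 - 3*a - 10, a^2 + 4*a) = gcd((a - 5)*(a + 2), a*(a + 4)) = 1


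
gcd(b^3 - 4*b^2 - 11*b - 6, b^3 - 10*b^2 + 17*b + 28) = b + 1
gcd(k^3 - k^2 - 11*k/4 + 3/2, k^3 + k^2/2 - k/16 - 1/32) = 1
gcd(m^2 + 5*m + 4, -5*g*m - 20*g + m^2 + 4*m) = m + 4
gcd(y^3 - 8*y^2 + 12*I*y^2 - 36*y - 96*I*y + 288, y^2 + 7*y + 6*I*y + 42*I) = y + 6*I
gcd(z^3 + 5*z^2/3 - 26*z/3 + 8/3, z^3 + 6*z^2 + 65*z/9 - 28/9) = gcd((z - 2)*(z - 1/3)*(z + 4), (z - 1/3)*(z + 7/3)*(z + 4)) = z^2 + 11*z/3 - 4/3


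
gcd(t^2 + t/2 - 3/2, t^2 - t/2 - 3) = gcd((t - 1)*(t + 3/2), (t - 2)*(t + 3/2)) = t + 3/2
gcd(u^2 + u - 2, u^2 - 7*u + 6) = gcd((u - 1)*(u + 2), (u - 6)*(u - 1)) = u - 1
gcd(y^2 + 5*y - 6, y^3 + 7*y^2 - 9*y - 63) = 1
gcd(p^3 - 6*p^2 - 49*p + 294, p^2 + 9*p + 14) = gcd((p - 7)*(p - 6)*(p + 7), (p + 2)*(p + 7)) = p + 7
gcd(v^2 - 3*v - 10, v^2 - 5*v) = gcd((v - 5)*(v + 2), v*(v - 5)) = v - 5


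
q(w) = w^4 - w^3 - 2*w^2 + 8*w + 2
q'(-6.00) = -940.00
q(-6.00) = 1394.00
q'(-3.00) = -115.00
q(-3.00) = 68.00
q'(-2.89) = -102.05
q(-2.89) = 56.07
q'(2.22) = 28.10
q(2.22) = 23.25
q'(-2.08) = -32.65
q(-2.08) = 4.42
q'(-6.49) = -1185.84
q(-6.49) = 1913.30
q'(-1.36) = -2.17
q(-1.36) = -6.64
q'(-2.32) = -48.82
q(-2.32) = 14.13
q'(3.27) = 102.70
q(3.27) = 86.15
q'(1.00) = 5.00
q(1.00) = 8.00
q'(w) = 4*w^3 - 3*w^2 - 4*w + 8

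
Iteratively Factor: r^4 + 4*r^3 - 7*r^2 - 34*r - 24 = (r + 4)*(r^3 - 7*r - 6) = (r + 1)*(r + 4)*(r^2 - r - 6) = (r + 1)*(r + 2)*(r + 4)*(r - 3)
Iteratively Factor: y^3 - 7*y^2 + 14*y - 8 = (y - 1)*(y^2 - 6*y + 8) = (y - 2)*(y - 1)*(y - 4)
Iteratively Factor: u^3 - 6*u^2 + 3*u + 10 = (u - 2)*(u^2 - 4*u - 5) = (u - 5)*(u - 2)*(u + 1)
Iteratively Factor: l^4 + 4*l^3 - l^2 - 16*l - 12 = (l + 2)*(l^3 + 2*l^2 - 5*l - 6) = (l + 2)*(l + 3)*(l^2 - l - 2) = (l + 1)*(l + 2)*(l + 3)*(l - 2)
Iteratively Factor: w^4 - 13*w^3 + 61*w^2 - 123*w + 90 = (w - 3)*(w^3 - 10*w^2 + 31*w - 30) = (w - 3)*(w - 2)*(w^2 - 8*w + 15) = (w - 5)*(w - 3)*(w - 2)*(w - 3)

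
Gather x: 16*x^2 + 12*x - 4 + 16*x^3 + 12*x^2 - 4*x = 16*x^3 + 28*x^2 + 8*x - 4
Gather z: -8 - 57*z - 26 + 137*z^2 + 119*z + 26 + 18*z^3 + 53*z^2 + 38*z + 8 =18*z^3 + 190*z^2 + 100*z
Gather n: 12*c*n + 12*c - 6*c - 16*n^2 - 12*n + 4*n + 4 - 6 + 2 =6*c - 16*n^2 + n*(12*c - 8)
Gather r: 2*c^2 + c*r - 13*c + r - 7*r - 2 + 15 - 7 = 2*c^2 - 13*c + r*(c - 6) + 6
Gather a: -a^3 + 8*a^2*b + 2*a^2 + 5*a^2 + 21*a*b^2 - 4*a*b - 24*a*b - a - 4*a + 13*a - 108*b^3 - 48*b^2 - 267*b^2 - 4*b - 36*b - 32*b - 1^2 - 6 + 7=-a^3 + a^2*(8*b + 7) + a*(21*b^2 - 28*b + 8) - 108*b^3 - 315*b^2 - 72*b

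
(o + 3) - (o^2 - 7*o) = -o^2 + 8*o + 3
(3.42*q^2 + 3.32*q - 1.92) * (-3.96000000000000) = -13.5432*q^2 - 13.1472*q + 7.6032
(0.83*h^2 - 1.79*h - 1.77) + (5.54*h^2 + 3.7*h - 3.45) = 6.37*h^2 + 1.91*h - 5.22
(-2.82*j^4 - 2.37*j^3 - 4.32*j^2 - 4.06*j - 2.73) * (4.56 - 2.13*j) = 6.0066*j^5 - 7.8111*j^4 - 1.6056*j^3 - 11.0514*j^2 - 12.6987*j - 12.4488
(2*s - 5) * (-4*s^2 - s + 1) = -8*s^3 + 18*s^2 + 7*s - 5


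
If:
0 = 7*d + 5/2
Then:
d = -5/14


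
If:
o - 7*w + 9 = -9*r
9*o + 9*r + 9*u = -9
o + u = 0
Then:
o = 7*w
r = -1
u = -7*w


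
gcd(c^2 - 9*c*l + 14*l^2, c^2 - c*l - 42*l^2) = c - 7*l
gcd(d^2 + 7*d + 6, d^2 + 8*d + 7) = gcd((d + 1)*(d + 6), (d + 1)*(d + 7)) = d + 1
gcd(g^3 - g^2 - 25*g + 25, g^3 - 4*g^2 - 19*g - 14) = 1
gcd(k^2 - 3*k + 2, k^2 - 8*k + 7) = k - 1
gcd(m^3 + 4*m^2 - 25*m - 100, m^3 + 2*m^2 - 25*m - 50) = m^2 - 25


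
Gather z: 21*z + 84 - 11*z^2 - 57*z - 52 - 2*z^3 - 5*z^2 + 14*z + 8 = -2*z^3 - 16*z^2 - 22*z + 40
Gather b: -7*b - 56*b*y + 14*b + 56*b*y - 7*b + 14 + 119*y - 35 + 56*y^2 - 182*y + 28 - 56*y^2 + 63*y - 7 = 0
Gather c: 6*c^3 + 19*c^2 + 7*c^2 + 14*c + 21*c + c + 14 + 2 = 6*c^3 + 26*c^2 + 36*c + 16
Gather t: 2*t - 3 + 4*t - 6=6*t - 9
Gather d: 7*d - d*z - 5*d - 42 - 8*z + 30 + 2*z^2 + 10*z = d*(2 - z) + 2*z^2 + 2*z - 12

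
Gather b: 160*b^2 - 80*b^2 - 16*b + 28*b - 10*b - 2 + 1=80*b^2 + 2*b - 1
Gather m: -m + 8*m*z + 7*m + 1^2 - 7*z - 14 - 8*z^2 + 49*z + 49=m*(8*z + 6) - 8*z^2 + 42*z + 36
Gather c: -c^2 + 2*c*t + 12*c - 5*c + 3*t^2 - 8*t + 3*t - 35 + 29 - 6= -c^2 + c*(2*t + 7) + 3*t^2 - 5*t - 12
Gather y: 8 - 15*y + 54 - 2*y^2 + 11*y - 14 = -2*y^2 - 4*y + 48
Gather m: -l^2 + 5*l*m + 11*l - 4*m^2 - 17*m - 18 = -l^2 + 11*l - 4*m^2 + m*(5*l - 17) - 18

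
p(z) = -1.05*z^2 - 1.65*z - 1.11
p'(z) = -2.1*z - 1.65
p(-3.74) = -9.63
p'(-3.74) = 6.20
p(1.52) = -6.04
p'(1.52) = -4.84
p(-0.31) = -0.70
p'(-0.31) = -1.00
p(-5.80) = -26.86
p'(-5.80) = 10.53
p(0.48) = -2.14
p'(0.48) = -2.66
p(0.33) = -1.77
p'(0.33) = -2.34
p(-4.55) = -15.34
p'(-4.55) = 7.90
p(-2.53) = -3.66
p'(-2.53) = 3.66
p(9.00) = -101.01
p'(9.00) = -20.55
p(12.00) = -172.11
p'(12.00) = -26.85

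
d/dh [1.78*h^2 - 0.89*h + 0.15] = 3.56*h - 0.89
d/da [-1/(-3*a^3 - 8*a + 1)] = (-9*a^2 - 8)/(3*a^3 + 8*a - 1)^2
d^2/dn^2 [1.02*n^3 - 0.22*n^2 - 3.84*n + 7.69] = 6.12*n - 0.44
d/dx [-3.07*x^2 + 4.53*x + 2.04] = 4.53 - 6.14*x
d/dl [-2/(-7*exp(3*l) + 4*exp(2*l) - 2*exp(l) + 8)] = (-42*exp(2*l) + 16*exp(l) - 4)*exp(l)/(7*exp(3*l) - 4*exp(2*l) + 2*exp(l) - 8)^2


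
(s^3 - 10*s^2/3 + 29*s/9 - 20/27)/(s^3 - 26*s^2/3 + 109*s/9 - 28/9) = (s - 5/3)/(s - 7)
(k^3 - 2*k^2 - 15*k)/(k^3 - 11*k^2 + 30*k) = (k + 3)/(k - 6)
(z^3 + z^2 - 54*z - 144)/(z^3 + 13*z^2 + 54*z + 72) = (z - 8)/(z + 4)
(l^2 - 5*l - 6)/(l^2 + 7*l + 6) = (l - 6)/(l + 6)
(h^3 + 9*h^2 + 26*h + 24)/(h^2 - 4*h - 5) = (h^3 + 9*h^2 + 26*h + 24)/(h^2 - 4*h - 5)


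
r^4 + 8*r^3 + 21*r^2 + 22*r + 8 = (r + 1)^2*(r + 2)*(r + 4)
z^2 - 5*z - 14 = (z - 7)*(z + 2)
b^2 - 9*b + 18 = (b - 6)*(b - 3)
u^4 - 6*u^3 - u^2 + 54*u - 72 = (u - 4)*(u - 3)*(u - 2)*(u + 3)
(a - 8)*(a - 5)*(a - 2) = a^3 - 15*a^2 + 66*a - 80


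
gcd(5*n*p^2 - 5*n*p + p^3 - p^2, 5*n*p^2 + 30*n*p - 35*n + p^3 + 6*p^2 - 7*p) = 5*n*p - 5*n + p^2 - p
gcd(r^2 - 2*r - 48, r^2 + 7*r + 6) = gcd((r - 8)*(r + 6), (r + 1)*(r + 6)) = r + 6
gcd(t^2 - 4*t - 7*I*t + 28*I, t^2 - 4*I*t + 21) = t - 7*I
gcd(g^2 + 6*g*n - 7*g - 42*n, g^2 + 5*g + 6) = 1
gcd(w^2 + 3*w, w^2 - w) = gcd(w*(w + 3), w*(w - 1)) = w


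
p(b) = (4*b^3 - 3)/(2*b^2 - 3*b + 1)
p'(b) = 12*b^2/(2*b^2 - 3*b + 1) + (3 - 4*b)*(4*b^3 - 3)/(2*b^2 - 3*b + 1)^2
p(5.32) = 14.39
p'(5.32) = 1.84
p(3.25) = 10.85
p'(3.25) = 1.47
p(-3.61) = -5.05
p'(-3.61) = 1.80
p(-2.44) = -3.02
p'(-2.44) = 1.63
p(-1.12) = -1.25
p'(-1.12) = 0.82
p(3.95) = 11.96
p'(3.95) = 1.68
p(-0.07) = -2.46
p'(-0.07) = -6.57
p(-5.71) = -8.97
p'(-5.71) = 1.91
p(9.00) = 21.42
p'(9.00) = 1.95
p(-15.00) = -27.22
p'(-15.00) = 1.99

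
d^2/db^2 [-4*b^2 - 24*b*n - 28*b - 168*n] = -8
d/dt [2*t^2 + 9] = 4*t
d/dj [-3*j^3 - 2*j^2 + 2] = j*(-9*j - 4)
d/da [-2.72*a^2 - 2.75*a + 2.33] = -5.44*a - 2.75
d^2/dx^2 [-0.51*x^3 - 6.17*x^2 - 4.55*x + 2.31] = -3.06*x - 12.34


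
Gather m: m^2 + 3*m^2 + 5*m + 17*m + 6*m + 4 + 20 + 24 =4*m^2 + 28*m + 48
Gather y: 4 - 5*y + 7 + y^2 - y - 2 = y^2 - 6*y + 9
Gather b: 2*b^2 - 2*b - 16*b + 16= 2*b^2 - 18*b + 16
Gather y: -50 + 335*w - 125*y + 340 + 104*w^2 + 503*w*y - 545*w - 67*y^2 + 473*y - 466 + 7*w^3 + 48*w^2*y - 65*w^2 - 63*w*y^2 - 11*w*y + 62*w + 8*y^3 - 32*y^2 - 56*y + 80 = 7*w^3 + 39*w^2 - 148*w + 8*y^3 + y^2*(-63*w - 99) + y*(48*w^2 + 492*w + 292) - 96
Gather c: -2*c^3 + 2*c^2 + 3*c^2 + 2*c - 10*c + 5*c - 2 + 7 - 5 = -2*c^3 + 5*c^2 - 3*c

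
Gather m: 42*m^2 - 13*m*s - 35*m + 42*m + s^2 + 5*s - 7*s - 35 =42*m^2 + m*(7 - 13*s) + s^2 - 2*s - 35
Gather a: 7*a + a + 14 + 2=8*a + 16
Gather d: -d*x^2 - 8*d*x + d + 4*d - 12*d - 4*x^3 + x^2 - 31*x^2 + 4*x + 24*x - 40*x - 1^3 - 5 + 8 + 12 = d*(-x^2 - 8*x - 7) - 4*x^3 - 30*x^2 - 12*x + 14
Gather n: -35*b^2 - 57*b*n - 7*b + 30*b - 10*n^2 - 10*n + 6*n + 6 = -35*b^2 + 23*b - 10*n^2 + n*(-57*b - 4) + 6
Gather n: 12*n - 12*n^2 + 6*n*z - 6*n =-12*n^2 + n*(6*z + 6)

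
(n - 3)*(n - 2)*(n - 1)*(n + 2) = n^4 - 4*n^3 - n^2 + 16*n - 12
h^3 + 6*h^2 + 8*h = h*(h + 2)*(h + 4)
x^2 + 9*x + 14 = (x + 2)*(x + 7)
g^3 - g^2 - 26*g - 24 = (g - 6)*(g + 1)*(g + 4)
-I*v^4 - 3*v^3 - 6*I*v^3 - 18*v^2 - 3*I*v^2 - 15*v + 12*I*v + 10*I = (v + 5)*(v - 2*I)*(v - I)*(-I*v - I)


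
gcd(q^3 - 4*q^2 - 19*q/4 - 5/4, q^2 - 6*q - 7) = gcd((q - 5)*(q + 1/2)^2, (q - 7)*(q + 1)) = 1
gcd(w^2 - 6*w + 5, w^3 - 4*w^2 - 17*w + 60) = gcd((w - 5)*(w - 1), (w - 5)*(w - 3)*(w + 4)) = w - 5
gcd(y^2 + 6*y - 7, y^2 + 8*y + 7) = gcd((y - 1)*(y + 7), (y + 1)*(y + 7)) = y + 7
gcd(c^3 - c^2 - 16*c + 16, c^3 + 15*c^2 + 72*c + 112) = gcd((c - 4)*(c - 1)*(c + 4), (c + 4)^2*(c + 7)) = c + 4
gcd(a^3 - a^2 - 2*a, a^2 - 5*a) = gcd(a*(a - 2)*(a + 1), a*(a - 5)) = a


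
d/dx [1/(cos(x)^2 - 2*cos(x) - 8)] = 2*(cos(x) - 1)*sin(x)/(sin(x)^2 + 2*cos(x) + 7)^2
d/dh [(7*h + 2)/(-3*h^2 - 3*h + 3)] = (-7*h^2 - 7*h + (2*h + 1)*(7*h + 2) + 7)/(3*(h^2 + h - 1)^2)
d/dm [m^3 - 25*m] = 3*m^2 - 25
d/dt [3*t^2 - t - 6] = 6*t - 1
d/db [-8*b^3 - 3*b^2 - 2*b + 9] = -24*b^2 - 6*b - 2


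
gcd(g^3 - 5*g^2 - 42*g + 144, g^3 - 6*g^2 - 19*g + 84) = g - 3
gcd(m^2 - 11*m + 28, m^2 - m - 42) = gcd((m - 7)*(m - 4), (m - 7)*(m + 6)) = m - 7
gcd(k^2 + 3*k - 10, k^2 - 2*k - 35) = k + 5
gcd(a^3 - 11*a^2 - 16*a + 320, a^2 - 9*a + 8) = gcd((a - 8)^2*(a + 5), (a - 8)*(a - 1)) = a - 8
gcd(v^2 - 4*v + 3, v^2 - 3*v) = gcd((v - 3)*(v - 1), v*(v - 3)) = v - 3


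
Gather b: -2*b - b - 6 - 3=-3*b - 9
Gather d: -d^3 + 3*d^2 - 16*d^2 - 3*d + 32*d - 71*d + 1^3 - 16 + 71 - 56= -d^3 - 13*d^2 - 42*d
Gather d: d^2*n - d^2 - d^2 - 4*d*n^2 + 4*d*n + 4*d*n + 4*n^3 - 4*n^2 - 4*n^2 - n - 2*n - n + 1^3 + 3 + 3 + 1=d^2*(n - 2) + d*(-4*n^2 + 8*n) + 4*n^3 - 8*n^2 - 4*n + 8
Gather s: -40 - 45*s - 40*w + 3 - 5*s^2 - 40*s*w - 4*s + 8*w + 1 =-5*s^2 + s*(-40*w - 49) - 32*w - 36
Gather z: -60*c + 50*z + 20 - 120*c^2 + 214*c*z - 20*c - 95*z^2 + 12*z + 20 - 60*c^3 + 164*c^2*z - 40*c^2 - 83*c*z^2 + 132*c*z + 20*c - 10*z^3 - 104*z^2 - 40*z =-60*c^3 - 160*c^2 - 60*c - 10*z^3 + z^2*(-83*c - 199) + z*(164*c^2 + 346*c + 22) + 40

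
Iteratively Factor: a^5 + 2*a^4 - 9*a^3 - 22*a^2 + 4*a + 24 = (a - 3)*(a^4 + 5*a^3 + 6*a^2 - 4*a - 8) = (a - 3)*(a + 2)*(a^3 + 3*a^2 - 4) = (a - 3)*(a + 2)^2*(a^2 + a - 2) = (a - 3)*(a - 1)*(a + 2)^2*(a + 2)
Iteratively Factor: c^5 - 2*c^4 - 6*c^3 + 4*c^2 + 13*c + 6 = (c + 1)*(c^4 - 3*c^3 - 3*c^2 + 7*c + 6) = (c - 3)*(c + 1)*(c^3 - 3*c - 2) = (c - 3)*(c - 2)*(c + 1)*(c^2 + 2*c + 1) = (c - 3)*(c - 2)*(c + 1)^2*(c + 1)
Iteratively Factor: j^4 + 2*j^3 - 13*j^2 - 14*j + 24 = (j - 3)*(j^3 + 5*j^2 + 2*j - 8) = (j - 3)*(j - 1)*(j^2 + 6*j + 8) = (j - 3)*(j - 1)*(j + 2)*(j + 4)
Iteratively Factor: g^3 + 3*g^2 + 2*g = (g)*(g^2 + 3*g + 2) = g*(g + 2)*(g + 1)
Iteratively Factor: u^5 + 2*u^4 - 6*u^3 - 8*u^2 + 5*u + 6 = (u - 2)*(u^4 + 4*u^3 + 2*u^2 - 4*u - 3) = (u - 2)*(u + 1)*(u^3 + 3*u^2 - u - 3) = (u - 2)*(u + 1)^2*(u^2 + 2*u - 3) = (u - 2)*(u - 1)*(u + 1)^2*(u + 3)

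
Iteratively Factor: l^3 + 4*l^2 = (l)*(l^2 + 4*l) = l^2*(l + 4)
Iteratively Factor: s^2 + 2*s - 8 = (s + 4)*(s - 2)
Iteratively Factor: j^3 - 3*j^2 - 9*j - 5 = (j + 1)*(j^2 - 4*j - 5) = (j - 5)*(j + 1)*(j + 1)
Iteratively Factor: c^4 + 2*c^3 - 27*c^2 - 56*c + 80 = (c + 4)*(c^3 - 2*c^2 - 19*c + 20) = (c + 4)^2*(c^2 - 6*c + 5) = (c - 1)*(c + 4)^2*(c - 5)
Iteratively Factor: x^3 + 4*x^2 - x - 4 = (x + 1)*(x^2 + 3*x - 4) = (x + 1)*(x + 4)*(x - 1)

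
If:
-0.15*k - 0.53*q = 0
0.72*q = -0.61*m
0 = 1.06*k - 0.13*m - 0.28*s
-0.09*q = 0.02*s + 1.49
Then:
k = -31.61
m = -10.56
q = 8.95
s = -114.75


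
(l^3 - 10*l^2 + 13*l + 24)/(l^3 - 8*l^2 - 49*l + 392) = (l^2 - 2*l - 3)/(l^2 - 49)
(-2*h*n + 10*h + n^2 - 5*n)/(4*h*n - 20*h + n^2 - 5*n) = (-2*h + n)/(4*h + n)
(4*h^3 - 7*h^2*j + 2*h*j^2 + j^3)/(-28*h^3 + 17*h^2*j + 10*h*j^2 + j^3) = (-h + j)/(7*h + j)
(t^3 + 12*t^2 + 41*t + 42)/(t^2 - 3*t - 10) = (t^2 + 10*t + 21)/(t - 5)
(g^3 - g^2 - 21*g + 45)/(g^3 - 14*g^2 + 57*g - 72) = (g + 5)/(g - 8)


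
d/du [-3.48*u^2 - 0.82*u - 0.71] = -6.96*u - 0.82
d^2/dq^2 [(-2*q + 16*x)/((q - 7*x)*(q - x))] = 4*(-q^3 + 24*q^2*x - 171*q*x^2 + 400*x^3)/(q^6 - 24*q^5*x + 213*q^4*x^2 - 848*q^3*x^3 + 1491*q^2*x^4 - 1176*q*x^5 + 343*x^6)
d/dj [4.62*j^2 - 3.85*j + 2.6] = 9.24*j - 3.85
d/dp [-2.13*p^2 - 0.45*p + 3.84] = -4.26*p - 0.45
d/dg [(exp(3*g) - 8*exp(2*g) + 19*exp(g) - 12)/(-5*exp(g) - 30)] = 2*(-exp(3*g) - 5*exp(2*g) + 48*exp(g) - 63)*exp(g)/(5*(exp(2*g) + 12*exp(g) + 36))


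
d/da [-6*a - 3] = -6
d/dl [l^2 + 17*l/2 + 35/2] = 2*l + 17/2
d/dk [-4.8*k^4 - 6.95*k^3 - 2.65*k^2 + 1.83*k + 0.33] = -19.2*k^3 - 20.85*k^2 - 5.3*k + 1.83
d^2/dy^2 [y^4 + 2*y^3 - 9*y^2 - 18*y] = 12*y^2 + 12*y - 18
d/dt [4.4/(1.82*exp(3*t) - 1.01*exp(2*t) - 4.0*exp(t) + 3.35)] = (-24.024*exp(2*t) + 8.888*exp(t) + 17.6)*exp(t)/(1.82*exp(3*t) - 1.01*exp(2*t) - 4.0*exp(t) + 3.35)^2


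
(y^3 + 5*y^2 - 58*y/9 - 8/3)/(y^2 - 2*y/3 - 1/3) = (y^2 + 14*y/3 - 8)/(y - 1)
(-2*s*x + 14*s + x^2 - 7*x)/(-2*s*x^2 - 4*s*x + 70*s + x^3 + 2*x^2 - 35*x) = (x - 7)/(x^2 + 2*x - 35)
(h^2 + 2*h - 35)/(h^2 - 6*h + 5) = (h + 7)/(h - 1)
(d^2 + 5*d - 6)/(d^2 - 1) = (d + 6)/(d + 1)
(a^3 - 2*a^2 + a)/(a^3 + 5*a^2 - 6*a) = (a - 1)/(a + 6)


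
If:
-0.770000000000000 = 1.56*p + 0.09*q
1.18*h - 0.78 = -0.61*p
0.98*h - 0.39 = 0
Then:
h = 0.40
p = 0.51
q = -17.38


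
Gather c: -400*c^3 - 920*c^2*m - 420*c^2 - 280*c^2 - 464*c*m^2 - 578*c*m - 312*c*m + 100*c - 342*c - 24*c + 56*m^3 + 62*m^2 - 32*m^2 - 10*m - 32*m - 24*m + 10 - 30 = -400*c^3 + c^2*(-920*m - 700) + c*(-464*m^2 - 890*m - 266) + 56*m^3 + 30*m^2 - 66*m - 20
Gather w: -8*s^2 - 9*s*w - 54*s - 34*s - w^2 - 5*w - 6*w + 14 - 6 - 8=-8*s^2 - 88*s - w^2 + w*(-9*s - 11)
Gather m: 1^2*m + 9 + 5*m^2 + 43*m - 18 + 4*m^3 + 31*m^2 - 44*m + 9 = 4*m^3 + 36*m^2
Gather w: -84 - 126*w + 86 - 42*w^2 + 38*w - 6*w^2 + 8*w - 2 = -48*w^2 - 80*w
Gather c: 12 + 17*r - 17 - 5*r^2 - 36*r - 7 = -5*r^2 - 19*r - 12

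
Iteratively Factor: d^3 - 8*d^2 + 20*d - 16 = (d - 2)*(d^2 - 6*d + 8) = (d - 4)*(d - 2)*(d - 2)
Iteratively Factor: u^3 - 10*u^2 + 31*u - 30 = (u - 3)*(u^2 - 7*u + 10) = (u - 3)*(u - 2)*(u - 5)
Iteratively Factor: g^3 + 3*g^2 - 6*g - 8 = (g + 4)*(g^2 - g - 2) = (g - 2)*(g + 4)*(g + 1)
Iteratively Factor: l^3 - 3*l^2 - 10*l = (l - 5)*(l^2 + 2*l) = l*(l - 5)*(l + 2)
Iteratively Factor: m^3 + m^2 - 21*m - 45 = (m + 3)*(m^2 - 2*m - 15) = (m - 5)*(m + 3)*(m + 3)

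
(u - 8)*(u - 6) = u^2 - 14*u + 48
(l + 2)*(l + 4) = l^2 + 6*l + 8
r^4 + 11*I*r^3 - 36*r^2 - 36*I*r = r*(r + 2*I)*(r + 3*I)*(r + 6*I)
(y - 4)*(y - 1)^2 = y^3 - 6*y^2 + 9*y - 4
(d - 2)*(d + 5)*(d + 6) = d^3 + 9*d^2 + 8*d - 60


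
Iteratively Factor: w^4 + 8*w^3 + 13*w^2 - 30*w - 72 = (w + 4)*(w^3 + 4*w^2 - 3*w - 18) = (w + 3)*(w + 4)*(w^2 + w - 6) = (w - 2)*(w + 3)*(w + 4)*(w + 3)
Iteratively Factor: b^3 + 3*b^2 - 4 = (b + 2)*(b^2 + b - 2) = (b - 1)*(b + 2)*(b + 2)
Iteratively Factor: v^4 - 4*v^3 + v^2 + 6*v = (v - 2)*(v^3 - 2*v^2 - 3*v) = (v - 3)*(v - 2)*(v^2 + v) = v*(v - 3)*(v - 2)*(v + 1)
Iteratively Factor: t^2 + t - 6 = (t - 2)*(t + 3)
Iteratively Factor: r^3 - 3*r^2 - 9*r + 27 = (r - 3)*(r^2 - 9) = (r - 3)^2*(r + 3)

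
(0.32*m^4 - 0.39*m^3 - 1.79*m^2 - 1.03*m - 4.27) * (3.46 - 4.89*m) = -1.5648*m^5 + 3.0143*m^4 + 7.4037*m^3 - 1.1567*m^2 + 17.3165*m - 14.7742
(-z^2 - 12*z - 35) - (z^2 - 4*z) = -2*z^2 - 8*z - 35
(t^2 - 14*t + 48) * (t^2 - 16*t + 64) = t^4 - 30*t^3 + 336*t^2 - 1664*t + 3072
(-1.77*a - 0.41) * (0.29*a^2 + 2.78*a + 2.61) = -0.5133*a^3 - 5.0395*a^2 - 5.7595*a - 1.0701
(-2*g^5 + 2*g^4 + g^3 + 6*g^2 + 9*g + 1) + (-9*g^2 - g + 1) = -2*g^5 + 2*g^4 + g^3 - 3*g^2 + 8*g + 2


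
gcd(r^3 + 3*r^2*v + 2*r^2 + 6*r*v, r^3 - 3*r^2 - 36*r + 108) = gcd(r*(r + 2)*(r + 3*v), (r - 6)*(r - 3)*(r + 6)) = 1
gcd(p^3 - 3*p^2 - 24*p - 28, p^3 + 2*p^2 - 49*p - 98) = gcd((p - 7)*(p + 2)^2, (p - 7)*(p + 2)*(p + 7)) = p^2 - 5*p - 14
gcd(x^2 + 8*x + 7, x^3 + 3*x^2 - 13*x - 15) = x + 1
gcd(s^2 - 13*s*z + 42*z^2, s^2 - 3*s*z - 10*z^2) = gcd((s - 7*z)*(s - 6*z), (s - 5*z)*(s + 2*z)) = 1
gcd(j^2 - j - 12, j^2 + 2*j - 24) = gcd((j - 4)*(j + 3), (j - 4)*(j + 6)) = j - 4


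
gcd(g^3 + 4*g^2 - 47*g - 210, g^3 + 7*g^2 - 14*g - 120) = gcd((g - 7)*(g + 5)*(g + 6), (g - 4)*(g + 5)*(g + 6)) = g^2 + 11*g + 30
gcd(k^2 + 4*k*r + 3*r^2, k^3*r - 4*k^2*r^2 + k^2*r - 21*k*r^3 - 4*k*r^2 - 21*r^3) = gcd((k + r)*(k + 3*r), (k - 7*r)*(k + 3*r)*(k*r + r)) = k + 3*r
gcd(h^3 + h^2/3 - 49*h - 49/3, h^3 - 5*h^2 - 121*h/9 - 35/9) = h^2 - 20*h/3 - 7/3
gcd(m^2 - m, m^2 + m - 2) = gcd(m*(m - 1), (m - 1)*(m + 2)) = m - 1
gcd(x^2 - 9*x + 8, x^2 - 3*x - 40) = x - 8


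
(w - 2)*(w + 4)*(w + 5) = w^3 + 7*w^2 + 2*w - 40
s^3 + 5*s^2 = s^2*(s + 5)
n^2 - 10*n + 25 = (n - 5)^2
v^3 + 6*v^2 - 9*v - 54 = (v - 3)*(v + 3)*(v + 6)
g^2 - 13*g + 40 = (g - 8)*(g - 5)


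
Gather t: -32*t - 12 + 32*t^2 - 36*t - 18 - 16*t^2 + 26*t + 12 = 16*t^2 - 42*t - 18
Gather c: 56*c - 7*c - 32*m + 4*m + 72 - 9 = 49*c - 28*m + 63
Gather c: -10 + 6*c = 6*c - 10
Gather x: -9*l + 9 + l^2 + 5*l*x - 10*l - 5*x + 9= l^2 - 19*l + x*(5*l - 5) + 18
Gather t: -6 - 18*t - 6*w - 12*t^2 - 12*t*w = -12*t^2 + t*(-12*w - 18) - 6*w - 6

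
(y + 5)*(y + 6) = y^2 + 11*y + 30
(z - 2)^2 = z^2 - 4*z + 4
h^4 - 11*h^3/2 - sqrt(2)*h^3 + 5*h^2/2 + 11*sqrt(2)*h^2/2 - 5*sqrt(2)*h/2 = h*(h - 5)*(h - 1/2)*(h - sqrt(2))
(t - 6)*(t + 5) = t^2 - t - 30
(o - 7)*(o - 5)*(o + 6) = o^3 - 6*o^2 - 37*o + 210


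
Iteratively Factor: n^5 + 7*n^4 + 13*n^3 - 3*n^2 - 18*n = (n + 3)*(n^4 + 4*n^3 + n^2 - 6*n) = (n + 2)*(n + 3)*(n^3 + 2*n^2 - 3*n) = (n + 2)*(n + 3)^2*(n^2 - n) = (n - 1)*(n + 2)*(n + 3)^2*(n)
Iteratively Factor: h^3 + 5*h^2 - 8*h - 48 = (h + 4)*(h^2 + h - 12) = (h - 3)*(h + 4)*(h + 4)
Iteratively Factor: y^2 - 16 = (y - 4)*(y + 4)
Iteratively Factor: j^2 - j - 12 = (j - 4)*(j + 3)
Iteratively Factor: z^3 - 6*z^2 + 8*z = (z)*(z^2 - 6*z + 8) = z*(z - 2)*(z - 4)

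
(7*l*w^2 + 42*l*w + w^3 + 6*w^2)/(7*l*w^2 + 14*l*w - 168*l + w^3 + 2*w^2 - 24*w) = w/(w - 4)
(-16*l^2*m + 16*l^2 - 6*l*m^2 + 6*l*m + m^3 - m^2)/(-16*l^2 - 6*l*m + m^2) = m - 1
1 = 1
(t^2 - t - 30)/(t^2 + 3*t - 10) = (t - 6)/(t - 2)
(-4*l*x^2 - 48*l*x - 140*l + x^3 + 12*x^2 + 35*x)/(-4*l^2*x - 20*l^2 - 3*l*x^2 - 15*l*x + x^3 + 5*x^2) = (x + 7)/(l + x)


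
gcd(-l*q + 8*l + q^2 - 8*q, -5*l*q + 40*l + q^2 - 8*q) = q - 8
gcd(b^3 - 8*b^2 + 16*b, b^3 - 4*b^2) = b^2 - 4*b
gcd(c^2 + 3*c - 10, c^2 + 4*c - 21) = 1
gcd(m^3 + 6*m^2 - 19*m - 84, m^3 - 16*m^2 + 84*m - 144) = m - 4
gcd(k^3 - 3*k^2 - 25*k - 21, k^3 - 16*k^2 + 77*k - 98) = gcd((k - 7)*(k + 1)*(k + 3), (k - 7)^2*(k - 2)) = k - 7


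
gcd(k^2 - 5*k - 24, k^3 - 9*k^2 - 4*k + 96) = k^2 - 5*k - 24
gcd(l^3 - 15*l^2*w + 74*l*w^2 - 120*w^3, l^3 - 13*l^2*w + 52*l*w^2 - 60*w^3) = l^2 - 11*l*w + 30*w^2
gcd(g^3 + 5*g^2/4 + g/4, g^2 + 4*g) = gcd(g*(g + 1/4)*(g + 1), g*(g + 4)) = g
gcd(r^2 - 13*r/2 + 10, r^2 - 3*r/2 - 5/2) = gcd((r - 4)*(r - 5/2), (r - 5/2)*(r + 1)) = r - 5/2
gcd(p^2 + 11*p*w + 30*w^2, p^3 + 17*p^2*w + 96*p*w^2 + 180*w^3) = p^2 + 11*p*w + 30*w^2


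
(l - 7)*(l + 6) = l^2 - l - 42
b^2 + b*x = b*(b + x)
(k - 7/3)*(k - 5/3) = k^2 - 4*k + 35/9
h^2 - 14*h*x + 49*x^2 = (h - 7*x)^2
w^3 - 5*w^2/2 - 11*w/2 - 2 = (w - 4)*(w + 1/2)*(w + 1)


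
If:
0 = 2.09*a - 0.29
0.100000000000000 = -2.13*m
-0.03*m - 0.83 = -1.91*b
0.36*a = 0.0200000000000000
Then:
No Solution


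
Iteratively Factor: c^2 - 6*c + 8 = (c - 2)*(c - 4)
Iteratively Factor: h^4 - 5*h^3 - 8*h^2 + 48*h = (h - 4)*(h^3 - h^2 - 12*h) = (h - 4)^2*(h^2 + 3*h) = h*(h - 4)^2*(h + 3)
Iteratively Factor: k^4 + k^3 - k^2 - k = (k - 1)*(k^3 + 2*k^2 + k) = k*(k - 1)*(k^2 + 2*k + 1) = k*(k - 1)*(k + 1)*(k + 1)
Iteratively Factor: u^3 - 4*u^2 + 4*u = (u - 2)*(u^2 - 2*u) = (u - 2)^2*(u)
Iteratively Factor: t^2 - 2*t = (t)*(t - 2)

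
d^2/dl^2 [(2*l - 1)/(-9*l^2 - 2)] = 18*(36*l^2*(1 - 2*l) + (6*l - 1)*(9*l^2 + 2))/(9*l^2 + 2)^3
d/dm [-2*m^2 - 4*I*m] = -4*m - 4*I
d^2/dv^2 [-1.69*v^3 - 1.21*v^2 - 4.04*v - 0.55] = -10.14*v - 2.42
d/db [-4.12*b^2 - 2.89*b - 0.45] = -8.24*b - 2.89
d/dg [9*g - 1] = 9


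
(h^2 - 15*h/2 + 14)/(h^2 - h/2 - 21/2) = (h - 4)/(h + 3)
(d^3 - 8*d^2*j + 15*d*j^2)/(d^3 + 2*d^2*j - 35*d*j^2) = (d - 3*j)/(d + 7*j)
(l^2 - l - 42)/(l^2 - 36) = (l - 7)/(l - 6)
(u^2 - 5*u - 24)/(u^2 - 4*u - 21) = (u - 8)/(u - 7)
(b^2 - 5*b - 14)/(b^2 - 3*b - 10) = (b - 7)/(b - 5)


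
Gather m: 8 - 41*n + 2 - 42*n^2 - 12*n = -42*n^2 - 53*n + 10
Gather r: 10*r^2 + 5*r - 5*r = 10*r^2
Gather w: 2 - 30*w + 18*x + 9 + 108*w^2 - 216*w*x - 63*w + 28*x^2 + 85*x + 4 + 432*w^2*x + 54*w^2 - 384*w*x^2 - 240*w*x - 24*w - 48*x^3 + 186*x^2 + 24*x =w^2*(432*x + 162) + w*(-384*x^2 - 456*x - 117) - 48*x^3 + 214*x^2 + 127*x + 15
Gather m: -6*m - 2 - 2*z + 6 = -6*m - 2*z + 4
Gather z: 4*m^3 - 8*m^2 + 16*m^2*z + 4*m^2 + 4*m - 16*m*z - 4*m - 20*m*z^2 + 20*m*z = 4*m^3 - 4*m^2 - 20*m*z^2 + z*(16*m^2 + 4*m)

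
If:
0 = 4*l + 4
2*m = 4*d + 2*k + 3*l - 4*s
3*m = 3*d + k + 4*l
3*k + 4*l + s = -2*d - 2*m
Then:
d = 8*s - 23/6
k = 6 - 9*s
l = -1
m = 5*s - 19/6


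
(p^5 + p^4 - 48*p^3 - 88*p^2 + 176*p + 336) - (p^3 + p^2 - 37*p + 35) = p^5 + p^4 - 49*p^3 - 89*p^2 + 213*p + 301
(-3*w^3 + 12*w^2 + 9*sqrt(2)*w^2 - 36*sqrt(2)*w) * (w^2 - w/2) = -3*w^5 + 9*sqrt(2)*w^4 + 27*w^4/2 - 81*sqrt(2)*w^3/2 - 6*w^3 + 18*sqrt(2)*w^2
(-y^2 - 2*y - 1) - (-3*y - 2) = -y^2 + y + 1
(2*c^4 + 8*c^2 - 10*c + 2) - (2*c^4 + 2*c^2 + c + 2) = 6*c^2 - 11*c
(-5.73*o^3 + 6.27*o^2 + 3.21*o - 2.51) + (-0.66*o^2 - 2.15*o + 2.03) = -5.73*o^3 + 5.61*o^2 + 1.06*o - 0.48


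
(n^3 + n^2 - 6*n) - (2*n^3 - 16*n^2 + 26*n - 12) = -n^3 + 17*n^2 - 32*n + 12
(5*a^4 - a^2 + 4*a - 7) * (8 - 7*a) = -35*a^5 + 40*a^4 + 7*a^3 - 36*a^2 + 81*a - 56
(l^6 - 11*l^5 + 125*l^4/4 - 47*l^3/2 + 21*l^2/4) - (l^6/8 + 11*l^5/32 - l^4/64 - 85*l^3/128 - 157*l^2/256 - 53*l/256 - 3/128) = 7*l^6/8 - 363*l^5/32 + 2001*l^4/64 - 2923*l^3/128 + 1501*l^2/256 + 53*l/256 + 3/128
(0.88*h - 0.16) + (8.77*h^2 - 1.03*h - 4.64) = 8.77*h^2 - 0.15*h - 4.8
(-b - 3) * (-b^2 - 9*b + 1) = b^3 + 12*b^2 + 26*b - 3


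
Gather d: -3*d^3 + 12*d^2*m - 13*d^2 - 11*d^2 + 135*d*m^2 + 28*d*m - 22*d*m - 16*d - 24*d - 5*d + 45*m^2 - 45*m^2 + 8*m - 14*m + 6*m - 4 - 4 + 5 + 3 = -3*d^3 + d^2*(12*m - 24) + d*(135*m^2 + 6*m - 45)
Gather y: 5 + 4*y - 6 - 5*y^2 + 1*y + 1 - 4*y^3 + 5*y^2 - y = -4*y^3 + 4*y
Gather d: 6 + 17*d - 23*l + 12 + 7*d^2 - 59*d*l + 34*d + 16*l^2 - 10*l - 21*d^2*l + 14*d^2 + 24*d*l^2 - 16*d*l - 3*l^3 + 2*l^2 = d^2*(21 - 21*l) + d*(24*l^2 - 75*l + 51) - 3*l^3 + 18*l^2 - 33*l + 18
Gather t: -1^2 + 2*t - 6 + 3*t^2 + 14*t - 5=3*t^2 + 16*t - 12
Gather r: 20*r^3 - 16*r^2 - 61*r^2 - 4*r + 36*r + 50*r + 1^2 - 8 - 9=20*r^3 - 77*r^2 + 82*r - 16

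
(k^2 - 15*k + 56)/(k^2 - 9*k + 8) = (k - 7)/(k - 1)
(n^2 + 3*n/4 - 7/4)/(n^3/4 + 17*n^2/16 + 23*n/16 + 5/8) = 4*(4*n^2 + 3*n - 7)/(4*n^3 + 17*n^2 + 23*n + 10)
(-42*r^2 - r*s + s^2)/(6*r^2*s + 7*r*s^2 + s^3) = (-7*r + s)/(s*(r + s))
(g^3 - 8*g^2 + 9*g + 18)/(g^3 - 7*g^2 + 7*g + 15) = (g - 6)/(g - 5)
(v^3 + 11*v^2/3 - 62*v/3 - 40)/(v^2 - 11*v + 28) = (v^2 + 23*v/3 + 10)/(v - 7)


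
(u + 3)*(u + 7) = u^2 + 10*u + 21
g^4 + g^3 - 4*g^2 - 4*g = g*(g - 2)*(g + 1)*(g + 2)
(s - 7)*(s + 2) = s^2 - 5*s - 14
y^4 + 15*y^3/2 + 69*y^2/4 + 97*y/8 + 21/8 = (y + 1/2)^2*(y + 3)*(y + 7/2)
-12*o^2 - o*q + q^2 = (-4*o + q)*(3*o + q)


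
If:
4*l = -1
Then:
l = -1/4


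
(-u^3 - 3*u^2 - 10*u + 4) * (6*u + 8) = -6*u^4 - 26*u^3 - 84*u^2 - 56*u + 32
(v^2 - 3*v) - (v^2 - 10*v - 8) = 7*v + 8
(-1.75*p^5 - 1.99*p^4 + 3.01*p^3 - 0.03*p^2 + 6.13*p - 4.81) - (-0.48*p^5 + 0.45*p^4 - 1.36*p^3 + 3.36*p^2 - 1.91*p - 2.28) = -1.27*p^5 - 2.44*p^4 + 4.37*p^3 - 3.39*p^2 + 8.04*p - 2.53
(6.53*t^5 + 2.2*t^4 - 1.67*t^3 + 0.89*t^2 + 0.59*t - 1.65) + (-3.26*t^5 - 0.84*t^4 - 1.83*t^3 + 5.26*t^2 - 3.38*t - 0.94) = 3.27*t^5 + 1.36*t^4 - 3.5*t^3 + 6.15*t^2 - 2.79*t - 2.59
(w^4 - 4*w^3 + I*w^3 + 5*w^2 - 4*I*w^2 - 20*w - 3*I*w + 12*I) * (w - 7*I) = w^5 - 4*w^4 - 6*I*w^4 + 12*w^3 + 24*I*w^3 - 48*w^2 - 38*I*w^2 - 21*w + 152*I*w + 84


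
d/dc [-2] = 0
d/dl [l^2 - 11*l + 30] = 2*l - 11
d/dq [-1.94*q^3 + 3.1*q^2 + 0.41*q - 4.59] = -5.82*q^2 + 6.2*q + 0.41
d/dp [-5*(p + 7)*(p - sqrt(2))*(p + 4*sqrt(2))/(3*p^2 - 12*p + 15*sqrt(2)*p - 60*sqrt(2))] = 5*(-p^4 - 10*sqrt(2)*p^3 + 8*p^3 - 10*p^2 + 58*sqrt(2)*p^2 + 128*p + 280*sqrt(2)*p - 440*sqrt(2) + 1064)/(3*(p^4 - 8*p^3 + 10*sqrt(2)*p^3 - 80*sqrt(2)*p^2 + 66*p^2 - 400*p + 160*sqrt(2)*p + 800))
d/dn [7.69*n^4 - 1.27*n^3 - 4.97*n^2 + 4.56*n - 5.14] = 30.76*n^3 - 3.81*n^2 - 9.94*n + 4.56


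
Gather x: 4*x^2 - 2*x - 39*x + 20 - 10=4*x^2 - 41*x + 10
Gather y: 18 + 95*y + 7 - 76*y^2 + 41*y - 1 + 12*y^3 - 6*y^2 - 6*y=12*y^3 - 82*y^2 + 130*y + 24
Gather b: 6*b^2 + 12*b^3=12*b^3 + 6*b^2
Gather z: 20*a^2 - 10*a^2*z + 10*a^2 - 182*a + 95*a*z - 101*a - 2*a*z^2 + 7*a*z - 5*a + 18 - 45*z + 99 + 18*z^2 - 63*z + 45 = 30*a^2 - 288*a + z^2*(18 - 2*a) + z*(-10*a^2 + 102*a - 108) + 162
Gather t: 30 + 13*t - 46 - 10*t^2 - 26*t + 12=-10*t^2 - 13*t - 4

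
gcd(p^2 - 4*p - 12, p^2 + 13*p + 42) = 1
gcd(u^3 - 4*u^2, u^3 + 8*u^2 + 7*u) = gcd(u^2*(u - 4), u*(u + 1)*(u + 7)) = u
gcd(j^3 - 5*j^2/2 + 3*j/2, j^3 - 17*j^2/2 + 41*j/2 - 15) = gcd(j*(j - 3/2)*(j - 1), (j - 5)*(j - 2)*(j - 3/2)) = j - 3/2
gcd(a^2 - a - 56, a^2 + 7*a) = a + 7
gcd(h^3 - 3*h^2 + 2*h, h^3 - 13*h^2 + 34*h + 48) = 1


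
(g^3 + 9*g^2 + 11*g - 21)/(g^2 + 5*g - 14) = (g^2 + 2*g - 3)/(g - 2)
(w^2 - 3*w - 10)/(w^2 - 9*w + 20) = (w + 2)/(w - 4)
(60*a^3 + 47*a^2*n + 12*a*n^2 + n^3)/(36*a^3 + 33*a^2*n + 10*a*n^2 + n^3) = (5*a + n)/(3*a + n)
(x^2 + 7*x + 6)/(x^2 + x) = (x + 6)/x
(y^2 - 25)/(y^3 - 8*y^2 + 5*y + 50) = (y + 5)/(y^2 - 3*y - 10)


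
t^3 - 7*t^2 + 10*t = t*(t - 5)*(t - 2)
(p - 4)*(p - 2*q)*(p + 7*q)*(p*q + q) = p^4*q + 5*p^3*q^2 - 3*p^3*q - 14*p^2*q^3 - 15*p^2*q^2 - 4*p^2*q + 42*p*q^3 - 20*p*q^2 + 56*q^3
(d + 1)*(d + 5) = d^2 + 6*d + 5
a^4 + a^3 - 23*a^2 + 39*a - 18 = (a - 3)*(a - 1)^2*(a + 6)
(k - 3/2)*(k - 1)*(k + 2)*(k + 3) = k^4 + 5*k^3/2 - 5*k^2 - 15*k/2 + 9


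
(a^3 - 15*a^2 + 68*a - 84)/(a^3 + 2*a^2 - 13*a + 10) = (a^2 - 13*a + 42)/(a^2 + 4*a - 5)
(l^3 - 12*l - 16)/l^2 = l - 12/l - 16/l^2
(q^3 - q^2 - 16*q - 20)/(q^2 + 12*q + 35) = (q^3 - q^2 - 16*q - 20)/(q^2 + 12*q + 35)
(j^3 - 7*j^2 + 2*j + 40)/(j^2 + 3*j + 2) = (j^2 - 9*j + 20)/(j + 1)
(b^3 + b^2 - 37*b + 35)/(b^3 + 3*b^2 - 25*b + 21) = (b - 5)/(b - 3)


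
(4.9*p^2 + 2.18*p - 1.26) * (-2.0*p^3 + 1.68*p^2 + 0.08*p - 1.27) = -9.8*p^5 + 3.872*p^4 + 6.5744*p^3 - 8.1654*p^2 - 2.8694*p + 1.6002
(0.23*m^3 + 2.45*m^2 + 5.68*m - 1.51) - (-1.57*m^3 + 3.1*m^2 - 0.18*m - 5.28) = 1.8*m^3 - 0.65*m^2 + 5.86*m + 3.77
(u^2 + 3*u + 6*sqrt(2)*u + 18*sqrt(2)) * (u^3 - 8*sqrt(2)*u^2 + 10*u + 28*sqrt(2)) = u^5 - 2*sqrt(2)*u^4 + 3*u^4 - 86*u^3 - 6*sqrt(2)*u^3 - 258*u^2 + 88*sqrt(2)*u^2 + 336*u + 264*sqrt(2)*u + 1008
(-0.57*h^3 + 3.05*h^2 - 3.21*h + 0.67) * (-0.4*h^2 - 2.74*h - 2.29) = 0.228*h^5 + 0.3418*h^4 - 5.7677*h^3 + 1.5429*h^2 + 5.5151*h - 1.5343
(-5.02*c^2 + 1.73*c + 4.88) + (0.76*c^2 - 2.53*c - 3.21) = -4.26*c^2 - 0.8*c + 1.67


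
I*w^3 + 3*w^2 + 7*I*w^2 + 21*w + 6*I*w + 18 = (w + 6)*(w - 3*I)*(I*w + I)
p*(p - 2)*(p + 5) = p^3 + 3*p^2 - 10*p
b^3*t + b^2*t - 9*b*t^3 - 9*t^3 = (b - 3*t)*(b + 3*t)*(b*t + t)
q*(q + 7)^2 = q^3 + 14*q^2 + 49*q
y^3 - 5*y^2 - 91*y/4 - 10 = (y - 8)*(y + 1/2)*(y + 5/2)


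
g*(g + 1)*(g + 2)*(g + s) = g^4 + g^3*s + 3*g^3 + 3*g^2*s + 2*g^2 + 2*g*s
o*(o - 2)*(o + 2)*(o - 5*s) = o^4 - 5*o^3*s - 4*o^2 + 20*o*s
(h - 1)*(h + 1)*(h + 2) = h^3 + 2*h^2 - h - 2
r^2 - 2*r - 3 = (r - 3)*(r + 1)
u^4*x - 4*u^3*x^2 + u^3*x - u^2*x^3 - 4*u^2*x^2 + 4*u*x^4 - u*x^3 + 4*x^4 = (u - 4*x)*(u - x)*(u + x)*(u*x + x)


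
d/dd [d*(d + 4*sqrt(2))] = 2*d + 4*sqrt(2)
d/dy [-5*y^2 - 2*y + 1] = -10*y - 2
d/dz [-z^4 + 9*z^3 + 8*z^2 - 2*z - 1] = -4*z^3 + 27*z^2 + 16*z - 2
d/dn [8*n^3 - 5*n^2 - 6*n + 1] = 24*n^2 - 10*n - 6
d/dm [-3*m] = -3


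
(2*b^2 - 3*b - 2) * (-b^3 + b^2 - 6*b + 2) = -2*b^5 + 5*b^4 - 13*b^3 + 20*b^2 + 6*b - 4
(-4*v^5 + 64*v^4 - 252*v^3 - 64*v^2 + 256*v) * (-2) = 8*v^5 - 128*v^4 + 504*v^3 + 128*v^2 - 512*v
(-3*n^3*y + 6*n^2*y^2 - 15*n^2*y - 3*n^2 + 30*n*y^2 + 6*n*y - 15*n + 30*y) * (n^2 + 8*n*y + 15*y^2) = -3*n^5*y - 18*n^4*y^2 - 15*n^4*y - 3*n^4 + 3*n^3*y^3 - 90*n^3*y^2 - 18*n^3*y - 15*n^3 + 90*n^2*y^4 + 15*n^2*y^3 + 3*n^2*y^2 - 90*n^2*y + 450*n*y^4 + 90*n*y^3 + 15*n*y^2 + 450*y^3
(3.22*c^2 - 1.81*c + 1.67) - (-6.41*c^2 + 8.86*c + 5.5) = 9.63*c^2 - 10.67*c - 3.83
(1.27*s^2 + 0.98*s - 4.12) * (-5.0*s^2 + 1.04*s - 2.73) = -6.35*s^4 - 3.5792*s^3 + 18.1521*s^2 - 6.9602*s + 11.2476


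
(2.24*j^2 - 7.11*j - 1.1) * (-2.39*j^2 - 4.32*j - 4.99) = -5.3536*j^4 + 7.3161*j^3 + 22.1666*j^2 + 40.2309*j + 5.489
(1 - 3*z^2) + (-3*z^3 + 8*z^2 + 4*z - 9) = -3*z^3 + 5*z^2 + 4*z - 8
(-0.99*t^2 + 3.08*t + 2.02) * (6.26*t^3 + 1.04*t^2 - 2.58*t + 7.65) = -6.1974*t^5 + 18.2512*t^4 + 18.4026*t^3 - 13.4191*t^2 + 18.3504*t + 15.453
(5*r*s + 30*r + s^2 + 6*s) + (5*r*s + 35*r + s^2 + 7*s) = 10*r*s + 65*r + 2*s^2 + 13*s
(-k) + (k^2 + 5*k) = k^2 + 4*k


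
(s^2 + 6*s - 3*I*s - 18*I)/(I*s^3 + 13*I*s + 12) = I*(-s - 6)/(s^2 + 3*I*s + 4)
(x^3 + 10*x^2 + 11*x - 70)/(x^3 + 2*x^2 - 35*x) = (x^2 + 3*x - 10)/(x*(x - 5))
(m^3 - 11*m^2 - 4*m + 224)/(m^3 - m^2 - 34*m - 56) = (m - 8)/(m + 2)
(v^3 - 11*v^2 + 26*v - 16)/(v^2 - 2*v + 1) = (v^2 - 10*v + 16)/(v - 1)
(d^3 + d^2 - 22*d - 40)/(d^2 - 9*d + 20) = (d^2 + 6*d + 8)/(d - 4)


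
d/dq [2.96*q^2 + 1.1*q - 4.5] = 5.92*q + 1.1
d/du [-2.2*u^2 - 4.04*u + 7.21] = -4.4*u - 4.04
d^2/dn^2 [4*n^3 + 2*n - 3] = 24*n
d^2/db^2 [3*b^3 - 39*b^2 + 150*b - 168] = 18*b - 78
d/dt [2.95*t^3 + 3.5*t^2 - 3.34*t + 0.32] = 8.85*t^2 + 7.0*t - 3.34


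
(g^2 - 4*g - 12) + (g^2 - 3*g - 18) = 2*g^2 - 7*g - 30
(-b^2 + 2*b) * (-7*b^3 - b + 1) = 7*b^5 - 14*b^4 + b^3 - 3*b^2 + 2*b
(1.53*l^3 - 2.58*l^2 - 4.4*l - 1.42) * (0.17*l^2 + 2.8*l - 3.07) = 0.2601*l^5 + 3.8454*l^4 - 12.6691*l^3 - 4.6408*l^2 + 9.532*l + 4.3594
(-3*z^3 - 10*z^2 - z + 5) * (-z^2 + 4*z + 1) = 3*z^5 - 2*z^4 - 42*z^3 - 19*z^2 + 19*z + 5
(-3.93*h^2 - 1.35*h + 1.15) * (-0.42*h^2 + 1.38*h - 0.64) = 1.6506*h^4 - 4.8564*h^3 + 0.1692*h^2 + 2.451*h - 0.736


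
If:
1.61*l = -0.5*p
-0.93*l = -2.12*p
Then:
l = 0.00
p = 0.00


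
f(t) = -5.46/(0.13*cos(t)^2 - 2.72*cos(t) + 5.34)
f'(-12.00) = 0.74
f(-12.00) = -1.74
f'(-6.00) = 0.46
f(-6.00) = -1.92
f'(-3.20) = 0.01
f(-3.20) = -0.67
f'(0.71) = 0.80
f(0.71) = -1.63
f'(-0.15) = -0.26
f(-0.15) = -1.97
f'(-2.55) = -0.15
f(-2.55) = -0.71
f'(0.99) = 0.78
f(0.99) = -1.40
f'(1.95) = 0.35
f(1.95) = -0.86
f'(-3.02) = -0.03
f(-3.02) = -0.67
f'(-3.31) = 0.04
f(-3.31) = -0.67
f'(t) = -5.46*(0.26*sin(t)*cos(t) - 2.72*sin(t))/(0.13*cos(t)^2 - 2.72*cos(t) + 5.34)^2 = (14.8512 - 1.4196*cos(t))*sin(t)/(0.13*cos(t)^2 - 2.72*cos(t) + 5.34)^2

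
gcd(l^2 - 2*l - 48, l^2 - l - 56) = l - 8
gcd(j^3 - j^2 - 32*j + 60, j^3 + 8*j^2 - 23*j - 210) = j^2 + j - 30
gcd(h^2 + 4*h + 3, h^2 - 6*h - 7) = h + 1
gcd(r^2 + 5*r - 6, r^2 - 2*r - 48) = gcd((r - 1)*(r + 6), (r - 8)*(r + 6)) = r + 6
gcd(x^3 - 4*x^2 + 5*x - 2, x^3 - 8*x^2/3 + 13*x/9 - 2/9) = x - 2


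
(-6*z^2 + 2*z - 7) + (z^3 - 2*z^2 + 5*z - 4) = z^3 - 8*z^2 + 7*z - 11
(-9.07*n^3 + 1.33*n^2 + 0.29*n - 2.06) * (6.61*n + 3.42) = -59.9527*n^4 - 22.2281*n^3 + 6.4655*n^2 - 12.6248*n - 7.0452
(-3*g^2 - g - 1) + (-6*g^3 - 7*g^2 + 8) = -6*g^3 - 10*g^2 - g + 7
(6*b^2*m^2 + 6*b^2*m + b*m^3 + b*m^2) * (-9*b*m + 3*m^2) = -54*b^3*m^3 - 54*b^3*m^2 + 9*b^2*m^4 + 9*b^2*m^3 + 3*b*m^5 + 3*b*m^4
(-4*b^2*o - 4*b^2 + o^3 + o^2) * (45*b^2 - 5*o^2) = -180*b^4*o - 180*b^4 + 65*b^2*o^3 + 65*b^2*o^2 - 5*o^5 - 5*o^4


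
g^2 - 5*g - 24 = (g - 8)*(g + 3)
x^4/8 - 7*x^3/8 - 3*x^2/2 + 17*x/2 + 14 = (x/4 + 1/2)*(x/2 + 1)*(x - 7)*(x - 4)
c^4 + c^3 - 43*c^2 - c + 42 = (c - 6)*(c - 1)*(c + 1)*(c + 7)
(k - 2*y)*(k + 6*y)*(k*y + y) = k^3*y + 4*k^2*y^2 + k^2*y - 12*k*y^3 + 4*k*y^2 - 12*y^3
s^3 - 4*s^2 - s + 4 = (s - 4)*(s - 1)*(s + 1)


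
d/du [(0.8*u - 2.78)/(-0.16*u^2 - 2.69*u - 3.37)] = (0.128*u^2 - 0.8896*u - 10.1742)/(0.0256*u^4 + 0.8608*u^3 + 8.3145*u^2 + 18.1306*u + 11.3569)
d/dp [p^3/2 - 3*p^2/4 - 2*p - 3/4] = 3*p^2/2 - 3*p/2 - 2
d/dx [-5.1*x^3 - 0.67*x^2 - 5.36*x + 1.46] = -15.3*x^2 - 1.34*x - 5.36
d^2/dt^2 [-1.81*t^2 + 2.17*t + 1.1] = -3.62000000000000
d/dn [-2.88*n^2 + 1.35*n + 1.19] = 1.35 - 5.76*n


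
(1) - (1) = 0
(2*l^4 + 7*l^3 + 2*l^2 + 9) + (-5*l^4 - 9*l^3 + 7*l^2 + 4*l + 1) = -3*l^4 - 2*l^3 + 9*l^2 + 4*l + 10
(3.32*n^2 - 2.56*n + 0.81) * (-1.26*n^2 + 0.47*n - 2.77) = -4.1832*n^4 + 4.786*n^3 - 11.4202*n^2 + 7.4719*n - 2.2437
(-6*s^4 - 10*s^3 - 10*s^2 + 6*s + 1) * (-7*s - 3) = 42*s^5 + 88*s^4 + 100*s^3 - 12*s^2 - 25*s - 3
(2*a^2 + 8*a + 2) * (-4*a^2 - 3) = -8*a^4 - 32*a^3 - 14*a^2 - 24*a - 6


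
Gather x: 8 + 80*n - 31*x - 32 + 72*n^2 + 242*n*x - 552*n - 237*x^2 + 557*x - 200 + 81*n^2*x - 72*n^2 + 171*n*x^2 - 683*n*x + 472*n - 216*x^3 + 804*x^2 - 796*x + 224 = -216*x^3 + x^2*(171*n + 567) + x*(81*n^2 - 441*n - 270)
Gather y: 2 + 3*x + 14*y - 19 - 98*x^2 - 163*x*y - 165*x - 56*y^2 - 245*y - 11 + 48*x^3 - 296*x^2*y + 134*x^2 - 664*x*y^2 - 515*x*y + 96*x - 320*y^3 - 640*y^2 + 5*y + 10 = 48*x^3 + 36*x^2 - 66*x - 320*y^3 + y^2*(-664*x - 696) + y*(-296*x^2 - 678*x - 226) - 18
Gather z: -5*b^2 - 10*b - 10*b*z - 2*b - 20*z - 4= -5*b^2 - 12*b + z*(-10*b - 20) - 4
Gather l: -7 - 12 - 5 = -24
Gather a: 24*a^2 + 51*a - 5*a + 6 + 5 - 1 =24*a^2 + 46*a + 10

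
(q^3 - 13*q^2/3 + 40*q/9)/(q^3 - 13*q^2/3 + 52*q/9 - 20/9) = q*(3*q - 8)/(3*q^2 - 8*q + 4)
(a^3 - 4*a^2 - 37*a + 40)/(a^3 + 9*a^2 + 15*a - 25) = (a - 8)/(a + 5)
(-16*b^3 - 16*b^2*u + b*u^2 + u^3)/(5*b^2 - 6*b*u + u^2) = (-16*b^3 - 16*b^2*u + b*u^2 + u^3)/(5*b^2 - 6*b*u + u^2)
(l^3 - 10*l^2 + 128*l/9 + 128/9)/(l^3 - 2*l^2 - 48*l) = (l^2 - 2*l - 16/9)/(l*(l + 6))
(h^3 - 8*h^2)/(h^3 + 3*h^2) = (h - 8)/(h + 3)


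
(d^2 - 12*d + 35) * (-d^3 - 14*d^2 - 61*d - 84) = -d^5 - 2*d^4 + 72*d^3 + 158*d^2 - 1127*d - 2940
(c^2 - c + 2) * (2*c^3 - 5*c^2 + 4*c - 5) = 2*c^5 - 7*c^4 + 13*c^3 - 19*c^2 + 13*c - 10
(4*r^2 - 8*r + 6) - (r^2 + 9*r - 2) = 3*r^2 - 17*r + 8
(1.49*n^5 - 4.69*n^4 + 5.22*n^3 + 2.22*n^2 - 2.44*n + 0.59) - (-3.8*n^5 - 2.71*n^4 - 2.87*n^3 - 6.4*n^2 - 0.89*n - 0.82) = 5.29*n^5 - 1.98*n^4 + 8.09*n^3 + 8.62*n^2 - 1.55*n + 1.41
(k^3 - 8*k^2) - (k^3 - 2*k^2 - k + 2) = -6*k^2 + k - 2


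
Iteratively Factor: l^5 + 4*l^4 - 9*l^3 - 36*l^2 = (l)*(l^4 + 4*l^3 - 9*l^2 - 36*l) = l*(l + 3)*(l^3 + l^2 - 12*l) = l*(l + 3)*(l + 4)*(l^2 - 3*l) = l*(l - 3)*(l + 3)*(l + 4)*(l)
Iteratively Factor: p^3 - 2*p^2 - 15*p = (p - 5)*(p^2 + 3*p) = p*(p - 5)*(p + 3)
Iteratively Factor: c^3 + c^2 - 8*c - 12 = (c + 2)*(c^2 - c - 6) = (c + 2)^2*(c - 3)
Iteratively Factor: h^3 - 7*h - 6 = (h - 3)*(h^2 + 3*h + 2) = (h - 3)*(h + 1)*(h + 2)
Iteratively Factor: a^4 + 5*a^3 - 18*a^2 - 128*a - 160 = (a - 5)*(a^3 + 10*a^2 + 32*a + 32) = (a - 5)*(a + 4)*(a^2 + 6*a + 8) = (a - 5)*(a + 2)*(a + 4)*(a + 4)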